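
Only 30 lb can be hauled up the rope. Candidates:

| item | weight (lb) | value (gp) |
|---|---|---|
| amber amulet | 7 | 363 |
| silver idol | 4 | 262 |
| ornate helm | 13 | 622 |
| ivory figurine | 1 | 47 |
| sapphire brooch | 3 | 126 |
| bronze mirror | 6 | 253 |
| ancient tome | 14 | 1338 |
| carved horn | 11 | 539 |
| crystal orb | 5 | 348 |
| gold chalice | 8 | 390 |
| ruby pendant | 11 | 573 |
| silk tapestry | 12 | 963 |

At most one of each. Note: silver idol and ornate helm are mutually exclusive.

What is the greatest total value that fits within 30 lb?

By value per lb: ancient tome 95.57, silk tapestry 80.25, crystal orb 69.60 lead.
Best packing: silver idol + ancient tome + silk tapestry — 30 lb, 2563 total.
Every other selection either busts 30 lb or breaks a pairing rule or fails to beat 2563.

2563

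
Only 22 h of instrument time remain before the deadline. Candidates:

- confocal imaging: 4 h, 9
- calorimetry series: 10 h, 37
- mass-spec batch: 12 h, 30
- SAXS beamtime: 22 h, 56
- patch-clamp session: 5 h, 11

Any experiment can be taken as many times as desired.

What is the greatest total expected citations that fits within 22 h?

Taking 2×calorimetry series: 20 h used, 74 in expected citations.
That's the maximum — no swap from here does better than 74.

74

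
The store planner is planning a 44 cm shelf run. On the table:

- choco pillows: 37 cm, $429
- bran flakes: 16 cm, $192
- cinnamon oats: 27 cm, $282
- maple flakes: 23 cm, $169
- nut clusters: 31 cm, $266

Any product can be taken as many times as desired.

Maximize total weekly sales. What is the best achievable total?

474

By weekly sales per cm: bran flakes 12.00, choco pillows 11.59, cinnamon oats 10.44, nut clusters 8.58 lead.
Greedy by ratio would take 2×bran flakes: 32 cm used, total 384.
Replace bran flakes with cinnamon oats: the trade gains 90 net, giving 474 at 43 cm.
Nothing else within 44 cm beats 474.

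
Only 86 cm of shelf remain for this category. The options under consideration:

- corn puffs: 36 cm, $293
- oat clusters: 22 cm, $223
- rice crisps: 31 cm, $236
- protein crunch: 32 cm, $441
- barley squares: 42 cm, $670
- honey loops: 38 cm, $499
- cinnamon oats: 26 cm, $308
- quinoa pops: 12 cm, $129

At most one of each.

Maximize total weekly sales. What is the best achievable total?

Ranking by ratio (weekly sales/cm): barley squares 15.95, protein crunch 13.78, honey loops 13.13, cinnamon oats 11.85.
Best packing: protein crunch + barley squares + quinoa pops — 86 cm, 1240 total.

1240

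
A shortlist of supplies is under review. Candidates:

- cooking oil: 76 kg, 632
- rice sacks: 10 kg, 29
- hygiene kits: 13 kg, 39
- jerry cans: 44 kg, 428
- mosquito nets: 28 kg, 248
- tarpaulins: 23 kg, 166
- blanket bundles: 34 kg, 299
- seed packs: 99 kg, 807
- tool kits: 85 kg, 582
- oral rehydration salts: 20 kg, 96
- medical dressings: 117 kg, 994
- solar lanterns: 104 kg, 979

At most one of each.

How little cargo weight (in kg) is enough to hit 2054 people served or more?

233

Look for the lowest-cargo combination reaching 2054.
Taking jerry cans + mosquito nets + tarpaulins + blanket bundles + solar lanterns gives 2120 (≥ 2054) for 233 kg.
Below 233 kg the best achievable stays under 2054.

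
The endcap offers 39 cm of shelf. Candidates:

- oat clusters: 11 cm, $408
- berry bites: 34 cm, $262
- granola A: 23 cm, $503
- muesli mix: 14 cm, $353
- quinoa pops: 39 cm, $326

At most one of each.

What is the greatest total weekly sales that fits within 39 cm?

911

Filling by ratio: oat clusters + muesli mix for 761, with 14 cm left unused.
Dropping muesli mix frees 14 cm; slotting in granola A (23 cm) lifts the total to 911 at 34 cm.
An exhaustive check of the 32 subsets confirms 911.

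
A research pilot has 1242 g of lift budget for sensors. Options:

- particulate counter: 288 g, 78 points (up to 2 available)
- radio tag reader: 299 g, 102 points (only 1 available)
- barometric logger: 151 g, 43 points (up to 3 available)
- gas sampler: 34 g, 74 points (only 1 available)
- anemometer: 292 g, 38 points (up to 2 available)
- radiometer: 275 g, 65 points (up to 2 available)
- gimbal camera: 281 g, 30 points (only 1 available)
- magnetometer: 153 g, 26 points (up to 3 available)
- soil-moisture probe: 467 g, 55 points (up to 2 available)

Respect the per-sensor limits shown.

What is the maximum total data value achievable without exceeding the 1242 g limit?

418

A density-first pass picks particulate counter + radio tag reader + 3×barometric logger + gas sampler + magnetometer — 409 at 1227 g.
The 304 g tied up in barometric logger and magnetometer is better spent on particulate counter — total rises to 418 (1211 g).
Every other selection either busts 1242 g or exceeds an availability limit or fails to beat 418.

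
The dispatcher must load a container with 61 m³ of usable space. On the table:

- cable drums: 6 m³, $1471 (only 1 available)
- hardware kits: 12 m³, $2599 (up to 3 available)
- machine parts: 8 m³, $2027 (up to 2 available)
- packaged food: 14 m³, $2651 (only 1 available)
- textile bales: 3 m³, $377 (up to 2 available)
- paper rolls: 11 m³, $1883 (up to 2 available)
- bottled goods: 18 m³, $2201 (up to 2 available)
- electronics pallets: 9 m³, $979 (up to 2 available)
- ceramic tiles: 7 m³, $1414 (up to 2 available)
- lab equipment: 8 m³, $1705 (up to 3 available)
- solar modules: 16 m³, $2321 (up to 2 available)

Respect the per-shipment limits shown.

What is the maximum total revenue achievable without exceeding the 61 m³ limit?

Density check — machine parts 253.38, cable drums 245.17, hardware kits 216.58 are the best per m³.
Taking the top-ratio shipments first gives cable drums + 3×hardware kits + 2×machine parts + textile bales for 13699 (61 m³).
Dropping hardware kits and textile bales frees 15 m³; slotting in ceramic tiles + lab equipment (15 m³) lifts the total to 13842 at 61 m³.
Every other selection either busts 61 m³ or exceeds an availability limit or fails to beat 13842.

13842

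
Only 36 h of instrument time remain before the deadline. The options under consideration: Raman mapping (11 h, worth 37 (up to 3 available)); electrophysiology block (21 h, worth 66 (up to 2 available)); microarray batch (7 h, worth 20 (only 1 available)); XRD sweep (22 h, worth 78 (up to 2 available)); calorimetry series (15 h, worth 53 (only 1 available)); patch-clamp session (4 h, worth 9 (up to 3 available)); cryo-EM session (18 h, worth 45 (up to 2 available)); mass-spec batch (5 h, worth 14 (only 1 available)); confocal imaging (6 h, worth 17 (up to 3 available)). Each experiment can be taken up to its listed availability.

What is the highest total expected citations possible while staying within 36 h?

119

Greedy by ratio would take Raman mapping + XRD sweep: 33 h used, total 115.
Replace Raman mapping and XRD sweep with electrophysiology block + calorimetry series: the trade gains 4 net, giving 119 at 36 h.
That's the maximum — no swap from here does better than 119.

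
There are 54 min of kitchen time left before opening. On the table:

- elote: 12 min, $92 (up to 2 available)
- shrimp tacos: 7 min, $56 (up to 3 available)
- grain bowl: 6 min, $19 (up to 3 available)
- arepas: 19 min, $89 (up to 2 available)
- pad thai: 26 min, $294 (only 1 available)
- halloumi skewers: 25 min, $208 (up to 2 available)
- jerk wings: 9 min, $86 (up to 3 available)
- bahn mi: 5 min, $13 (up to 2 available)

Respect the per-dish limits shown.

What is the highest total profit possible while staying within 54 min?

552

Ranking by ratio (profit/min): pad thai 11.31, jerk wings 9.56, halloumi skewers 8.32.
The ratio ordering already packs tightly: pad thai + 3×jerk wings, 53 min, 552.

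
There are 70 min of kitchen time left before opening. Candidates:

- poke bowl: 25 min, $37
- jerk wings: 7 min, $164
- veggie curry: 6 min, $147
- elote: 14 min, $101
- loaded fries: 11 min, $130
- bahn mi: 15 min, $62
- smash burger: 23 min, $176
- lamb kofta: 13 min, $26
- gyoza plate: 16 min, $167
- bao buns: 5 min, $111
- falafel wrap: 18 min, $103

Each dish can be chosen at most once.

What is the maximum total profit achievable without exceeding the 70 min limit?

Density check — veggie curry 24.50, jerk wings 23.43, bao buns 22.20 are the best per min.
Best packing: jerk wings + veggie curry + loaded fries + smash burger + gyoza plate + bao buns — 68 min, 895 total.
Nothing else within 70 min beats 895.

895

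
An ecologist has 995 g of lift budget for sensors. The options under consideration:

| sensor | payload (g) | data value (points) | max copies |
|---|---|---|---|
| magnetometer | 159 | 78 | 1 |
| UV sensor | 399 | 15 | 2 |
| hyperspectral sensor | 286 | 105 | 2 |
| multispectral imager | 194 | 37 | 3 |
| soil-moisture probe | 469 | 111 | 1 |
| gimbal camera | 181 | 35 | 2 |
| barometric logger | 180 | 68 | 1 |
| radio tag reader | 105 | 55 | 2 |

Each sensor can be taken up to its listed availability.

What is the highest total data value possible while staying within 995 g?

398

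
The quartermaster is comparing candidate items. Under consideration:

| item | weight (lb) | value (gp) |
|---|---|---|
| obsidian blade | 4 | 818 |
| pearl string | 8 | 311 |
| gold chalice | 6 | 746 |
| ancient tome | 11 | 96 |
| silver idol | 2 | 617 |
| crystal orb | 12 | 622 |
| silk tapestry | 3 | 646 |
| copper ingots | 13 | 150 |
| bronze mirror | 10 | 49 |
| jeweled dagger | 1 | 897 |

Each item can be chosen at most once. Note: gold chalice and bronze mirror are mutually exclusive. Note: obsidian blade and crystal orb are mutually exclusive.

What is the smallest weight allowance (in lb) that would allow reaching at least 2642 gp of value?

Look for the lowest-weight combination reaching 2642.
obsidian blade + silver idol + silk tapestry + jeweled dagger: 2978 value at 10 lb.
Below 10 lb the best achievable stays under 2642.

10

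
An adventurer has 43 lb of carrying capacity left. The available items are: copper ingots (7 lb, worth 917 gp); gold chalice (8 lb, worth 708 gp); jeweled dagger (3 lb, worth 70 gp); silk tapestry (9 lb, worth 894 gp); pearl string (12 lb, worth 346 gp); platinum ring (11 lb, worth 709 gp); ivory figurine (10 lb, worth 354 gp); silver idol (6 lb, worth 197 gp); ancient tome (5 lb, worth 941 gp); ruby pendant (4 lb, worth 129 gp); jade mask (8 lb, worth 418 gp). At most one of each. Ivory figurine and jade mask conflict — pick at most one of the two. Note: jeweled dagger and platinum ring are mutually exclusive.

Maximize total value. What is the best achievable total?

4169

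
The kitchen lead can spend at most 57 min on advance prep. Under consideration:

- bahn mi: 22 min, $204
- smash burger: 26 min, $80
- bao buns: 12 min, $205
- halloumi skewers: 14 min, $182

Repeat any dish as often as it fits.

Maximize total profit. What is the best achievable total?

820

Best packing: 4×bao buns — 48 min, 820 total.
No other feasible combination exceeds 820.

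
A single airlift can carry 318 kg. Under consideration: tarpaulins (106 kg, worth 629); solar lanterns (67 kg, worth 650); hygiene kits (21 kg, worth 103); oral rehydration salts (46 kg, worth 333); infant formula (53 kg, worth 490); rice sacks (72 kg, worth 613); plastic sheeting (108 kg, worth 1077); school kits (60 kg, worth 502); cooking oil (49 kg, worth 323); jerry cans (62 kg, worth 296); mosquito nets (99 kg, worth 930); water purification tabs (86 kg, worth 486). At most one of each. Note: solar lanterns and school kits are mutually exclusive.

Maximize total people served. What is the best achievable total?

2842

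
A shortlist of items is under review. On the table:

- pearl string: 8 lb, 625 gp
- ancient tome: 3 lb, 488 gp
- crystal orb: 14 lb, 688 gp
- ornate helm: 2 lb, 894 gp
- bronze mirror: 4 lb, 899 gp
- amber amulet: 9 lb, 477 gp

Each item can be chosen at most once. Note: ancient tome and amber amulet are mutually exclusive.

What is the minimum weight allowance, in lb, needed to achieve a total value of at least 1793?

Look for the lowest-weight combination reaching 1793.
ornate helm + bronze mirror reaches 1793 using 6 lb.
No combination under 6 lb hits 1793.

6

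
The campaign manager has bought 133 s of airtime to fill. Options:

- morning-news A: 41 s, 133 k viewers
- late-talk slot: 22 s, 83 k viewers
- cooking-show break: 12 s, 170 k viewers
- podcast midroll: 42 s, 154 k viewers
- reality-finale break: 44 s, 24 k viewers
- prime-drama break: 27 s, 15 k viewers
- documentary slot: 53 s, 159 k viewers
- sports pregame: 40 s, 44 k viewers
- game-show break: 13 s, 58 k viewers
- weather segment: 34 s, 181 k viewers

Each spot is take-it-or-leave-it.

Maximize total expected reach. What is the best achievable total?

646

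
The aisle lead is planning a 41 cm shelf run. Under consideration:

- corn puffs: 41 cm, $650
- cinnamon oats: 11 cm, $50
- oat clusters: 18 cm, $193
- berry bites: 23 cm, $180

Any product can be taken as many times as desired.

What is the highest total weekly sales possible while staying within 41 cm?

Ranking by ratio (weekly sales/cm): corn puffs 15.85, oat clusters 10.72, berry bites 7.83, cinnamon oats 4.55.
Best packing: corn puffs — 41 cm, 650 total.

650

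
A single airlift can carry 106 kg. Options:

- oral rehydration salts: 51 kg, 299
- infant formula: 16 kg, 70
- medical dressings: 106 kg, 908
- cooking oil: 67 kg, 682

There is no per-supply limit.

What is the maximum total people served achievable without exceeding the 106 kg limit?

908

Greedy by ratio would take 2×infant formula + cooking oil: 99 kg used, total 822.
Dropping 2×infant formula and cooking oil frees 99 kg; slotting in medical dressings (106 kg) lifts the total to 908 at 106 kg.
Every other selection either busts 106 kg or fails to beat 908.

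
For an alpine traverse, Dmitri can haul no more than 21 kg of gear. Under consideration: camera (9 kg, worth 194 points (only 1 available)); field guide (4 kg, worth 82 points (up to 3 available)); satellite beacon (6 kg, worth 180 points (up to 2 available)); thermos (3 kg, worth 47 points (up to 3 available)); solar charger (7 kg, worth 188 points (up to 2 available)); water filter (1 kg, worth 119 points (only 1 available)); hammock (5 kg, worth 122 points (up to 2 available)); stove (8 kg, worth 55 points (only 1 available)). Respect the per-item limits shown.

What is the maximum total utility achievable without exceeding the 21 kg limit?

Greedy by ratio would take 2×satellite beacon + solar charger + water filter: 20 kg used, total 667.
The 6 kg tied up in satellite beacon is better spent on solar charger — total rises to 675 (21 kg).
Every other selection either busts 21 kg or exceeds an availability limit or fails to beat 675.

675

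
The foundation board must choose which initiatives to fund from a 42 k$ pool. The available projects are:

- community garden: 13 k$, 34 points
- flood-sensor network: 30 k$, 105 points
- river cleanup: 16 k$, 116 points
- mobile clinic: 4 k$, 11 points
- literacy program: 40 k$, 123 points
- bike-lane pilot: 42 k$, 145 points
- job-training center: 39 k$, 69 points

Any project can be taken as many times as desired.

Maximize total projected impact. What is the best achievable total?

254

Taking 2×river cleanup + 2×mobile clinic: 40 k$ used, 254 in projected impact.
Every other selection either busts 42 k$ or fails to beat 254.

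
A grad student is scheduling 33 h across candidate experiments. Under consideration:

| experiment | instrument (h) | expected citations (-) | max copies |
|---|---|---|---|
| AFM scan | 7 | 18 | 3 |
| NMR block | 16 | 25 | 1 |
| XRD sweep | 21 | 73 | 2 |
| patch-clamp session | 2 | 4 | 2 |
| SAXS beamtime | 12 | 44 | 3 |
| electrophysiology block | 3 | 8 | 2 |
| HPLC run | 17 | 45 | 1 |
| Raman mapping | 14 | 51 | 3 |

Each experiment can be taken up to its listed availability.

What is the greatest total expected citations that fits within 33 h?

117

The ratio heuristic lands on patch-clamp session + 2×SAXS beamtime + 2×electrophysiology block (108) but leaves 1 h idle.
Replace patch-clamp session and SAXS beamtime and 2×electrophysiology block with XRD sweep: the trade gains 9 net, giving 117 at 33 h.
Nothing else within 33 h beats 117.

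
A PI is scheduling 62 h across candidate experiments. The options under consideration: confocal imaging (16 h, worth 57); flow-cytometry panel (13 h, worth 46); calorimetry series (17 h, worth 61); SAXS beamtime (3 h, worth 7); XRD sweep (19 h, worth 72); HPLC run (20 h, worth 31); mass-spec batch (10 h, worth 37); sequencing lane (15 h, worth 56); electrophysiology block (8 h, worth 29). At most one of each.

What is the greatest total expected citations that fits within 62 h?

A density-first pass picks SAXS beamtime + XRD sweep + mass-spec batch + sequencing lane + electrophysiology block — 201 at 55 h.
Using the slack differently, confocal imaging + calorimetry series + XRD sweep + mass-spec batch comes to 227 at 62 h.
That's the maximum — no swap from here does better than 227.

227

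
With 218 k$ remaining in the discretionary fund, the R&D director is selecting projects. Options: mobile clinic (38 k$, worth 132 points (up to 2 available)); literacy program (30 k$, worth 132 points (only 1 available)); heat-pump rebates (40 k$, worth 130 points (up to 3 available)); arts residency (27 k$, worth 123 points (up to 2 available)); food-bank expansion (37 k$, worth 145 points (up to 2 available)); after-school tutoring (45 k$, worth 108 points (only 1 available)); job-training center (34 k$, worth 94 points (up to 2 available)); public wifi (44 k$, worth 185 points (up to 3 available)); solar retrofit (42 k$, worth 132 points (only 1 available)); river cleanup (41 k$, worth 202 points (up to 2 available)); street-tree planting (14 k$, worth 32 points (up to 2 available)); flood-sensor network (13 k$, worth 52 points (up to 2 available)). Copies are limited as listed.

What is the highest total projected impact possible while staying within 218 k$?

980

Density check — river cleanup 4.93, arts residency 4.56, literacy program 4.40 are the best per k$.
A density-first pass picks literacy program + 2×arts residency + public wifi + 2×river cleanup — 967 at 210 k$.
Replace literacy program with food-bank expansion: the trade gains 13 net, giving 980 at 217 k$.
That's the maximum — no swap from here does better than 980.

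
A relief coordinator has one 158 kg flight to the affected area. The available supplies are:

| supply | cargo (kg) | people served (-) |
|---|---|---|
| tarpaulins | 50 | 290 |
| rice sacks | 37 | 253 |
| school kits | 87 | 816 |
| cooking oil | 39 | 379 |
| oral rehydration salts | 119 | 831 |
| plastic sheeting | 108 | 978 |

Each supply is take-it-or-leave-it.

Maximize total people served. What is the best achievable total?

1357

A density-first pass picks school kits + cooking oil — 1195 at 126 kg.
The 87 kg tied up in school kits is better spent on plastic sheeting — total rises to 1357 (147 kg).
No other feasible combination exceeds 1357.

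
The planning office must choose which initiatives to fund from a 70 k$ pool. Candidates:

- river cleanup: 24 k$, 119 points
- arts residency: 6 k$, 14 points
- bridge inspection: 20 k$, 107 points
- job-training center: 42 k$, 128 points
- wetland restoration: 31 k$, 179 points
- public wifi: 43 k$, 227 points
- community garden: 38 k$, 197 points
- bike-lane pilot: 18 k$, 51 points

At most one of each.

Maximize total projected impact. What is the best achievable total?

Greedy by ratio would take bridge inspection + wetland restoration + bike-lane pilot: 69 k$ used, total 337.
Replace bridge inspection and bike-lane pilot with community garden: the trade gains 39 net, giving 376 at 69 k$.
Runner-up arts residency + bridge inspection + public wifi tops out at 348.

376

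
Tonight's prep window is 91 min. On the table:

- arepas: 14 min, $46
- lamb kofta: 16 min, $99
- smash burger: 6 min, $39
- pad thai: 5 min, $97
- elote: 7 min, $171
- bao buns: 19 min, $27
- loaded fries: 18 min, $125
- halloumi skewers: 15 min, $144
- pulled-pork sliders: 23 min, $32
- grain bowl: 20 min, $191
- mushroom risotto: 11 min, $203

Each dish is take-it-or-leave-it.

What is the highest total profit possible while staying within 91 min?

Taking the top-ratio dishes first gives smash burger + pad thai + elote + loaded fries + halloumi skewers + grain bowl + mushroom risotto for 970 (82 min).
The 6 min tied up in smash burger is better spent on arepas — total rises to 977 (90 min).

977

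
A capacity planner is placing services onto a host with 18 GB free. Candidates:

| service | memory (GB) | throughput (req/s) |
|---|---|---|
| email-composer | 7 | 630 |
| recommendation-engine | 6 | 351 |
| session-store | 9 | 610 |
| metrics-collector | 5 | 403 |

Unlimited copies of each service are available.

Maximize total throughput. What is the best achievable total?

By throughput per GB: email-composer 90.00, metrics-collector 80.60, session-store 67.78, recommendation-engine 58.50 lead.
Greedy by ratio would take 2×email-composer: 14 GB used, total 1260.
The 7 GB tied up in email-composer is better spent on 2×metrics-collector — total rises to 1436 (17 GB).
That's the maximum — no swap from here does better than 1436.

1436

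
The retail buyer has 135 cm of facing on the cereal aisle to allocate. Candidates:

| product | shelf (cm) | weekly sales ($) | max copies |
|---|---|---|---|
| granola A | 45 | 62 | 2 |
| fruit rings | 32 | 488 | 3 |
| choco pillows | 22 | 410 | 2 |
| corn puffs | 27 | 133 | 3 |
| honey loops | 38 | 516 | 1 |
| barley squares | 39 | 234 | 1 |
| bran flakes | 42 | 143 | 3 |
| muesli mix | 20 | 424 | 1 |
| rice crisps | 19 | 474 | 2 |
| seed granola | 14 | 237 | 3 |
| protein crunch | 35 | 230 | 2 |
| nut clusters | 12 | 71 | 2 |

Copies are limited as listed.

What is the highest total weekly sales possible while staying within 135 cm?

2680

The ratio heuristic lands on 2×choco pillows + muesli mix + 2×rice crisps + 2×seed granola (2666) but leaves 5 cm idle.
Dropping 2×seed granola frees 28 cm; slotting in fruit rings (32 cm) lifts the total to 2680 at 134 cm.
The spare 1 cm is too small for any remaining product, and no exchange beats 2680.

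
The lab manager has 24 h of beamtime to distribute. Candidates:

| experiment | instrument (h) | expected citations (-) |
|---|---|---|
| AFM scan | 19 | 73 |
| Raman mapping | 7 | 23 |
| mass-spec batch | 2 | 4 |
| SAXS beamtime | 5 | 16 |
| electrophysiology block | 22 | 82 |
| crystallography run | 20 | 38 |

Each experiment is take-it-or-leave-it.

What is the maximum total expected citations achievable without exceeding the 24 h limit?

By expected citations per h: AFM scan 3.84, electrophysiology block 3.73, Raman mapping 3.29, SAXS beamtime 3.20 lead.
AFM scan + SAXS beamtime uses 24 of the 24 h and totals 89.

89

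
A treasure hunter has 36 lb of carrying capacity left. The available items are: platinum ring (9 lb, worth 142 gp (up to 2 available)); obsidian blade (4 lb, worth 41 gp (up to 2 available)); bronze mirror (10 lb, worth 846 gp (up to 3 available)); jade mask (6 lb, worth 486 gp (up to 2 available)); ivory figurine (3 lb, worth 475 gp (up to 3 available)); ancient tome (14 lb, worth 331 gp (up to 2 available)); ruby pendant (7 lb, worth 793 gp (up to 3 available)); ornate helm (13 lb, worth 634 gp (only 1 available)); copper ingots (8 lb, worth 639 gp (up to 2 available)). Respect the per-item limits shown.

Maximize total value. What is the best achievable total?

Ranking by ratio (value/lb): ivory figurine 158.33, ruby pendant 113.29, bronze mirror 84.60.
The ratio ordering already packs tightly: jade mask + 3×ivory figurine + 3×ruby pendant, 36 lb, 4290.
That's the maximum — no swap from here does better than 4290.

4290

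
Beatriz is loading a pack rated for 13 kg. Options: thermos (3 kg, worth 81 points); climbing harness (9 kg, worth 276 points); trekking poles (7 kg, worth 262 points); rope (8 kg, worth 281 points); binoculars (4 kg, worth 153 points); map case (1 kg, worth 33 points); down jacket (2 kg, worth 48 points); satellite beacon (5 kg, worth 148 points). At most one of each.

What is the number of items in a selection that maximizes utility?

3

Optimal total is 467.
rope + binoculars + map case hits 467 at 13 kg.
Any selection reaching 467 contains exactly 3 items.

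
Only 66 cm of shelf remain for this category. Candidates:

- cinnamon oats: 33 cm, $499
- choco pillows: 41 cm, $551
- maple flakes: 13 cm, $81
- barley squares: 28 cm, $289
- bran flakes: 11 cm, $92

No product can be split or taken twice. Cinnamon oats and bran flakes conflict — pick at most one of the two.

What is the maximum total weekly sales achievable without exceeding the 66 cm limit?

788

The ratio ordering already packs tightly: cinnamon oats + barley squares, 61 cm, 788.
That's the maximum — no feasible swap from here does better than 788.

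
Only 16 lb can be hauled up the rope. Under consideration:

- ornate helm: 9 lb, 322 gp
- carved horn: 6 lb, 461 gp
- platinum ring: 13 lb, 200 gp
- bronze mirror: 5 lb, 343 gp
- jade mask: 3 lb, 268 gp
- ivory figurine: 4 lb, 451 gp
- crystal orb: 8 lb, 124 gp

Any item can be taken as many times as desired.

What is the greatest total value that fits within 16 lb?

Best packing: 4×ivory figurine — 16 lb, 1804 total.
No other feasible combination exceeds 1804.

1804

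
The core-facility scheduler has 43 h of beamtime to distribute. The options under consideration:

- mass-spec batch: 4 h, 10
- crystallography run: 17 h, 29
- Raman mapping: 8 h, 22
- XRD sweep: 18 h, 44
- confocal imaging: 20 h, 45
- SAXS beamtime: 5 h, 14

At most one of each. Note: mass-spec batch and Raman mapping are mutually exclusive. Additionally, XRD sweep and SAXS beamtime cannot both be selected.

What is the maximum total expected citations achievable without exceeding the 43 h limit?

99

Taking mass-spec batch + XRD sweep + confocal imaging: 42 h used, 99 in expected citations.
Every other selection either busts 43 h or breaks a pairing rule or fails to beat 99.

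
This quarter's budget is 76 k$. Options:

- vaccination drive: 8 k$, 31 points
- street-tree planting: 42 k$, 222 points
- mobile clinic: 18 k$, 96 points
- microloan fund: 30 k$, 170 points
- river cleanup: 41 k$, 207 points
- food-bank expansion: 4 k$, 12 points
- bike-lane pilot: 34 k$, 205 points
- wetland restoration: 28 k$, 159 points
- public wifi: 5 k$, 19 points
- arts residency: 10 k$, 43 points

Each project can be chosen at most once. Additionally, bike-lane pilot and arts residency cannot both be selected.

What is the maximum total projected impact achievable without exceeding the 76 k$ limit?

427

Taking street-tree planting + bike-lane pilot: 76 k$ used, 427 in projected impact.
Runner-up mobile clinic + microloan fund + wetland restoration tops out at 425.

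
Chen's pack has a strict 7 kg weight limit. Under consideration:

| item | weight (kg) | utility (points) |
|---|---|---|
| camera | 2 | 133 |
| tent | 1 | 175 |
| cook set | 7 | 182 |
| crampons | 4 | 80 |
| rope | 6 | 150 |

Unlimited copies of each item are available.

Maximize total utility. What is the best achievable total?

By utility per kg: tent 175.00, camera 66.50, cook set 26.00, rope 25.00 lead.
7×tent uses 7 of the 7 kg and totals 1225.
That's the maximum — no swap from here does better than 1225.

1225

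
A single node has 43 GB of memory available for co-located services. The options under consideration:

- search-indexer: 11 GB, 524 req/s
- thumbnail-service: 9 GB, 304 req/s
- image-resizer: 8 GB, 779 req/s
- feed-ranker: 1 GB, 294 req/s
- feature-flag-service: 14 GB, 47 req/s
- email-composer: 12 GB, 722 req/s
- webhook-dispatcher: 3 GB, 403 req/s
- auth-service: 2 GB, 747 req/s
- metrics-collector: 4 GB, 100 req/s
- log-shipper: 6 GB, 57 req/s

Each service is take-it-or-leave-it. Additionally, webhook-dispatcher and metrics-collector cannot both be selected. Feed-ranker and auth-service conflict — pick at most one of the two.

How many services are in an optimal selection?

Best achievable throughput is 3232.
search-indexer + image-resizer + email-composer + webhook-dispatcher + auth-service + log-shipper hits 3232 at 42 GB.
Every optimal selection uses 6 services.

6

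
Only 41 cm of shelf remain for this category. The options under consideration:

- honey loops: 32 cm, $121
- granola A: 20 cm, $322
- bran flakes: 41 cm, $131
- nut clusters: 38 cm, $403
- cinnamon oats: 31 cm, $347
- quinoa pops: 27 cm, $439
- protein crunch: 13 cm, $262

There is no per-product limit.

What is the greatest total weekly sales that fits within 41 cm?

Taking 3×protein crunch: 39 cm used, 786 in weekly sales.
No other feasible combination exceeds 786.

786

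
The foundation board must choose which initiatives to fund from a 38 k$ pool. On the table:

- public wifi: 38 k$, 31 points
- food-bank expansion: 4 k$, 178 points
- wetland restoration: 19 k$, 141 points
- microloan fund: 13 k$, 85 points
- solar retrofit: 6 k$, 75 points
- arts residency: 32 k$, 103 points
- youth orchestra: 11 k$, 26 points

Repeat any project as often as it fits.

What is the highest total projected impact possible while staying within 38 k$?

Best packing: 9×food-bank expansion — 36 k$, 1602 total.
No other feasible combination exceeds 1602.

1602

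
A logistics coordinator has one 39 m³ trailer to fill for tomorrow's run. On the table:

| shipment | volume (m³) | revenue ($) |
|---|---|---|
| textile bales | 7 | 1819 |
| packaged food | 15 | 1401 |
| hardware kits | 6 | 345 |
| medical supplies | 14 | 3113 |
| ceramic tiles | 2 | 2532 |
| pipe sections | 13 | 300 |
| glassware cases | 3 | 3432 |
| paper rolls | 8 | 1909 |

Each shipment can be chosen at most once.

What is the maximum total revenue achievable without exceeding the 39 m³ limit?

Density check — ceramic tiles 1266.00, glassware cases 1144.00, textile bales 259.86, paper rolls 238.62 are the best per m³.
Taking textile bales + medical supplies + ceramic tiles + glassware cases + paper rolls: 34 m³ used, 12805 in revenue.
Nothing else within 39 m³ beats 12805.

12805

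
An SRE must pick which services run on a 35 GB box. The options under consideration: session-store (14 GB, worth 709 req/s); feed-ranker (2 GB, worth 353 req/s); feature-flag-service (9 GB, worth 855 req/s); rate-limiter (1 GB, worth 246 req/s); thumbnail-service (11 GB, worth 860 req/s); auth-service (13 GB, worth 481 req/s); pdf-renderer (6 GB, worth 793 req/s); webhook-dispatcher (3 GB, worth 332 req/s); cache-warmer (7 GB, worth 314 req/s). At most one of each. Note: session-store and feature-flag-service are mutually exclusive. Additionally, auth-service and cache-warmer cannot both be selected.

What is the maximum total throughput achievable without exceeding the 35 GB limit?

3439

The ratio ordering already packs tightly: feed-ranker + feature-flag-service + rate-limiter + thumbnail-service + pdf-renderer + webhook-dispatcher, 32 GB, 3439.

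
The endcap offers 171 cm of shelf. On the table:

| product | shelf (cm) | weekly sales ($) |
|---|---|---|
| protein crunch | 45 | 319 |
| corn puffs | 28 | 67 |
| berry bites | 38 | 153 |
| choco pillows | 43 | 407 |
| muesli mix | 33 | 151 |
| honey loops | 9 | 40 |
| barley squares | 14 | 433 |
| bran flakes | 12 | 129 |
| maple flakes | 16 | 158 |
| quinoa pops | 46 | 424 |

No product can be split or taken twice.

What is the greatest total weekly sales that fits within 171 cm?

Taking the top-ratio products first gives choco pillows + muesli mix + barley squares + bran flakes + maple flakes + quinoa pops for 1702 (164 cm).
Dropping muesli mix and maple flakes frees 49 cm; slotting in protein crunch + honey loops (54 cm) lifts the total to 1752 at 169 cm.
The closest alternative, protein crunch + choco pillows + barley squares + maple flakes + quinoa pops, reaches only 1741.

1752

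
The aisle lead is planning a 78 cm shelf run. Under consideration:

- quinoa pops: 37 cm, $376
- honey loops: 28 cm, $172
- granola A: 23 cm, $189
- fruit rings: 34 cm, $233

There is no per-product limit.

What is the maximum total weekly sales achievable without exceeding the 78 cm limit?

752

Ranking by ratio (weekly sales/cm): quinoa pops 10.16, granola A 8.22, fruit rings 6.85, honey loops 6.14.
Taking 2×quinoa pops: 74 cm used, 752 in weekly sales.
The spare 4 cm is too small for any remaining product, and no exchange beats 752.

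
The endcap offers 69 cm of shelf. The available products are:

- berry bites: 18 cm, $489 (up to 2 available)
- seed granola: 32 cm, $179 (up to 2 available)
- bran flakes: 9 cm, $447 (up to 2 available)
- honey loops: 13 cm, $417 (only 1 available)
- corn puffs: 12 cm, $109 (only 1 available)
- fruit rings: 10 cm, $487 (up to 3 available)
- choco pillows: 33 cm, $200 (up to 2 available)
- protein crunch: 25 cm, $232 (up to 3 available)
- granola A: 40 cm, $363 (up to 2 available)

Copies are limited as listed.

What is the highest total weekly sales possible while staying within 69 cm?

By weekly sales per cm: bran flakes 49.67, fruit rings 48.70, honey loops 32.08, berry bites 27.17 lead.
Filling by ratio: 2×bran flakes + honey loops + 3×fruit rings for 2772, with 8 cm left unused.
The 13 cm tied up in honey loops is better spent on berry bites — total rises to 2844 (66 cm).

2844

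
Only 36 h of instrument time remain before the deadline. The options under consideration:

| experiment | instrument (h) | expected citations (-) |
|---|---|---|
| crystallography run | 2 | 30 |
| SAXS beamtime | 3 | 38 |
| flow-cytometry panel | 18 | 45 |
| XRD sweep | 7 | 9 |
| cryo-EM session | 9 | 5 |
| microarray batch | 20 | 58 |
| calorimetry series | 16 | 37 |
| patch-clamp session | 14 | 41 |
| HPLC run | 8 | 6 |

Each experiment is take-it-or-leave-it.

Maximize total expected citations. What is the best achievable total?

Density check — crystallography run 15.00, SAXS beamtime 12.67, patch-clamp session 2.93 are the best per h.
Best packing: crystallography run + SAXS beamtime + calorimetry series + patch-clamp session — 35 h, 146 total.
Nothing else within 36 h beats 146.

146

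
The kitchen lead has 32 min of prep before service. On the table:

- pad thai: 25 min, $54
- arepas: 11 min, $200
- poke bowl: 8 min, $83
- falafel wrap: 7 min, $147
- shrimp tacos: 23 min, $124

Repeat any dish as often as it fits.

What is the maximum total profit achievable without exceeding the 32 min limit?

The ratio heuristic lands on 4×falafel wrap (588) but leaves 4 min idle.
Replace falafel wrap with arepas: the trade gains 53 net, giving 641 at 32 min.

641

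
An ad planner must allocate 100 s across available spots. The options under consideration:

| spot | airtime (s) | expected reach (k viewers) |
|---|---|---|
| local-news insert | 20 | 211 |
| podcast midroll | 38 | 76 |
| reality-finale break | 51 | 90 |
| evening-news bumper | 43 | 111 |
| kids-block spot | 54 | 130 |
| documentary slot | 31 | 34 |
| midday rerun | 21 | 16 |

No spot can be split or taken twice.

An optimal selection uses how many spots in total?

3

Optimal total is 357.
local-news insert + kids-block spot + midday rerun hits 357 at 95 s.
Any selection reaching 357 contains exactly 3 spots.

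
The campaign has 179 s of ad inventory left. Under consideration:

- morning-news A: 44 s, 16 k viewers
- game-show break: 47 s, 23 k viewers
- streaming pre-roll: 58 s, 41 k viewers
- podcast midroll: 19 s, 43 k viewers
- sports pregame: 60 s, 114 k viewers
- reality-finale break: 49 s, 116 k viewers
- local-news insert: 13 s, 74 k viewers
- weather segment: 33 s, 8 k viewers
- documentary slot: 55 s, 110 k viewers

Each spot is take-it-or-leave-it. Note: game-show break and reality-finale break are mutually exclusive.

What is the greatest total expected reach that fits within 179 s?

414

The ratio heuristic lands on podcast midroll + reality-finale break + local-news insert + weather segment + documentary slot (351) but leaves 10 s idle.
The 52 s tied up in podcast midroll and weather segment is better spent on sports pregame — total rises to 414 (177 s).
Next best is podcast midroll + sports pregame + reality-finale break + local-news insert + weather segment at 355 (174 s) — short by 59.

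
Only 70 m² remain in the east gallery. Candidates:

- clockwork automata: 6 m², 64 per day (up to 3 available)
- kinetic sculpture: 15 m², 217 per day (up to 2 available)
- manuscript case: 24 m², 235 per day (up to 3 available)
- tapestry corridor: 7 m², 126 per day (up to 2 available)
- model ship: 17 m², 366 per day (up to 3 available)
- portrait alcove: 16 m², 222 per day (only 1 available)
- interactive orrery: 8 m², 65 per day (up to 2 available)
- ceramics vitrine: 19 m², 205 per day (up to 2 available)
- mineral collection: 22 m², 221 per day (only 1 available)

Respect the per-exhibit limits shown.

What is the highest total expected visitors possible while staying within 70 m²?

1352

Ranking by ratio (expected visitors/m²): model ship 21.53, tapestry corridor 18.00, kinetic sculpture 14.47.
Greedy by ratio would take 2×tapestry corridor + 3×model ship: 65 m² used, total 1350.
Dropping tapestry corridor frees 7 m²; slotting in 2×clockwork automata (12 m²) lifts the total to 1352 at 70 m².
Nothing else within 70 m² beats 1352.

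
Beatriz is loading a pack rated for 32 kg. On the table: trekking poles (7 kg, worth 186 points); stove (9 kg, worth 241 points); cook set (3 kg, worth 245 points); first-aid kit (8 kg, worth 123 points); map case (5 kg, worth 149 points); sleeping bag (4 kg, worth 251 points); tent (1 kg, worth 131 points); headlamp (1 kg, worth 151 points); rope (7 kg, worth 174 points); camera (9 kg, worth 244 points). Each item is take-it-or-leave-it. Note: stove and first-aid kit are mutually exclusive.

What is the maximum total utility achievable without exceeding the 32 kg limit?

Best packing: stove + cook set + map case + sleeping bag + tent + headlamp + camera — 32 kg, 1412 total.

1412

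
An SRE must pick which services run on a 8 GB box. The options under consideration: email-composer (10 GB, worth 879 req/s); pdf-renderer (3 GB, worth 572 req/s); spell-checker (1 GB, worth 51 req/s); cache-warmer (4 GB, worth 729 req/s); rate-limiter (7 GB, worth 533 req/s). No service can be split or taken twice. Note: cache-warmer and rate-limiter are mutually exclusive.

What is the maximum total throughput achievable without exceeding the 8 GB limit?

1352

Best packing: pdf-renderer + spell-checker + cache-warmer — 8 GB, 1352 total.
Every other selection either busts 8 GB or breaks a pairing rule or fails to beat 1352.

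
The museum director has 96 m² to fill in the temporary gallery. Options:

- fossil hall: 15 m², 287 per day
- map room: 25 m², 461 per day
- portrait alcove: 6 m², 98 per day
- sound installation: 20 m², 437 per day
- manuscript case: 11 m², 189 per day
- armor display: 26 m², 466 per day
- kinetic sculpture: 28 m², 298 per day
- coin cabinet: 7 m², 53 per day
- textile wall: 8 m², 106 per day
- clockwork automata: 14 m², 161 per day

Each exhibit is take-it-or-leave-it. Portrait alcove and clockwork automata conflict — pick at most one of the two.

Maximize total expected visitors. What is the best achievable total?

1757

Ranking by ratio (expected visitors/m²): sound installation 21.85, fossil hall 19.13, map room 18.44.
Taking the top-ratio exhibits first gives fossil hall + map room + portrait alcove + sound installation + armor display for 1749 (92 m²).
The 6 m² tied up in portrait alcove is better spent on textile wall — total rises to 1757 (94 m²).
Map room + portrait alcove + sound installation + manuscript case + armor display + textile wall matches that 1757 at 96 m²; no feasible combination exceeds it.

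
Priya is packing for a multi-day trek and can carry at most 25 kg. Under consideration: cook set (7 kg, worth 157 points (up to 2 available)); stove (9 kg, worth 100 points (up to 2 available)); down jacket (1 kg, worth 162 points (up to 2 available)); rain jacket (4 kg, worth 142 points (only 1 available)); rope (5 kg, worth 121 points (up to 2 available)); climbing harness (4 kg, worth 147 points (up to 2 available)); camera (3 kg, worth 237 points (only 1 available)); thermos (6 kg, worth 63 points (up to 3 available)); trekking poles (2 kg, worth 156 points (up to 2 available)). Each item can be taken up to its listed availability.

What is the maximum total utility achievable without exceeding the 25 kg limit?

1324

Taking the top-ratio items first gives 2×down jacket + rain jacket + 2×climbing harness + camera + 2×trekking poles for 1309 (21 kg).
Replace rain jacket with cook set: the trade gains 15 net, giving 1324 at 24 kg.
The spare 1 kg is too small for any remaining item, and no exchange beats 1324.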